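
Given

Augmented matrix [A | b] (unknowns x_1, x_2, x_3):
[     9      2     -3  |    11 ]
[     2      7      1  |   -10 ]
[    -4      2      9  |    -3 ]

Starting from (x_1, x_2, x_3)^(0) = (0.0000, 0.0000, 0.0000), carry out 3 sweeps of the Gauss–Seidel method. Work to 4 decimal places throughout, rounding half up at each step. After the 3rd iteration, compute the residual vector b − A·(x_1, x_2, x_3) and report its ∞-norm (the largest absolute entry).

0.4678

Iteration 1:
  x_1 = (11 - (2)·0.0000 - (-3)·0.0000) / (9) = 1.2222
  x_2 = (-10 - (2)·1.2222 - (1)·0.0000) / (7) = -1.7778
  x_3 = (-3 - (-4)·1.2222 - (2)·-1.7778) / (9) = 0.6049
Iteration 2:
  x_1 = (11 - (2)·-1.7778 - (-3)·0.6049) / (9) = 1.8189
  x_2 = (-10 - (2)·1.8189 - (1)·0.6049) / (7) = -2.0347
  x_3 = (-3 - (-4)·1.8189 - (2)·-2.0347) / (9) = 0.9272
Iteration 3:
  x_1 = (11 - (2)·-2.0347 - (-3)·0.9272) / (9) = 1.9834
  x_2 = (-10 - (2)·1.9834 - (1)·0.9272) / (7) = -2.1277
  x_3 = (-3 - (-4)·1.9834 - (2)·-2.1277) / (9) = 1.0210
Residual b − A·x = (0.4678, -0.0939, 0.0000); ∞-norm = 0.4678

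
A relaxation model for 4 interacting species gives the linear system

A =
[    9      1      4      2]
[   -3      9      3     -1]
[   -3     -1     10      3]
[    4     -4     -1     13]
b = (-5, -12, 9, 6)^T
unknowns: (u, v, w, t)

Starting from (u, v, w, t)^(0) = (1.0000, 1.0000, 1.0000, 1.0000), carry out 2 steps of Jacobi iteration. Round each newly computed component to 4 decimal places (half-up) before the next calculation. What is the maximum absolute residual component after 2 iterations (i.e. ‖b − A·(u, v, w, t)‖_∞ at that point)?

Iteration 1:
  u = (-5 - (1)·1.0000 - (4)·1.0000 - (2)·1.0000) / (9) = -1.3333
  v = (-12 - (-3)·1.0000 - (3)·1.0000 - (-1)·1.0000) / (9) = -1.2222
  w = (9 - (-3)·1.0000 - (-1)·1.0000 - (3)·1.0000) / (10) = 1.0000
  t = (6 - (4)·1.0000 - (-4)·1.0000 - (-1)·1.0000) / (13) = 0.5385
Iteration 2:
  u = (-5 - (1)·-1.2222 - (4)·1.0000 - (2)·0.5385) / (9) = -0.9839
  v = (-12 - (-3)·-1.3333 - (3)·1.0000 - (-1)·0.5385) / (9) = -2.0513
  w = (9 - (-3)·-1.3333 - (-1)·-1.2222 - (3)·0.5385) / (10) = 0.2162
  t = (6 - (4)·-1.3333 - (-4)·-1.2222 - (-1)·1.0000) / (13) = 0.5726
Residual b − A·x = (3.8964, 3.4340, 0.1172, -5.4972); ∞-norm = 5.4972

5.4972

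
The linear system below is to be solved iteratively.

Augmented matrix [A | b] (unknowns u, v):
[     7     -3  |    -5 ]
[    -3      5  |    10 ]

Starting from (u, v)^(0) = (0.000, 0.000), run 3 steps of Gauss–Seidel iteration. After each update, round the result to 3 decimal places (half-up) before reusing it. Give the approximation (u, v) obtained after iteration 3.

Iteration 1:
  u = (-5 - (-3)·0.000) / (7) = -0.714
  v = (10 - (-3)·-0.714) / (5) = 1.572
Iteration 2:
  u = (-5 - (-3)·1.572) / (7) = -0.041
  v = (10 - (-3)·-0.041) / (5) = 1.975
Iteration 3:
  u = (-5 - (-3)·1.975) / (7) = 0.132
  v = (10 - (-3)·0.132) / (5) = 2.079

(0.132, 2.079)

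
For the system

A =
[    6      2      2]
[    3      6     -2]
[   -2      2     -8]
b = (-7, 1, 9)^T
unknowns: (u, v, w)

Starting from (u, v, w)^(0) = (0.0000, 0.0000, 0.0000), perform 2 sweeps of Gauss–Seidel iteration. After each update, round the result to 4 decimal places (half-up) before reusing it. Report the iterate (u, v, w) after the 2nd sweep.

Iteration 1:
  u = (-7 - (2)·0.0000 - (2)·0.0000) / (6) = -1.1667
  v = (1 - (3)·-1.1667 - (-2)·0.0000) / (6) = 0.7500
  w = (9 - (-2)·-1.1667 - (2)·0.7500) / (-8) = -0.6458
Iteration 2:
  u = (-7 - (2)·0.7500 - (2)·-0.6458) / (6) = -1.2014
  v = (1 - (3)·-1.2014 - (-2)·-0.6458) / (6) = 0.5521
  w = (9 - (-2)·-1.2014 - (2)·0.5521) / (-8) = -0.6866

(-1.2014, 0.5521, -0.6866)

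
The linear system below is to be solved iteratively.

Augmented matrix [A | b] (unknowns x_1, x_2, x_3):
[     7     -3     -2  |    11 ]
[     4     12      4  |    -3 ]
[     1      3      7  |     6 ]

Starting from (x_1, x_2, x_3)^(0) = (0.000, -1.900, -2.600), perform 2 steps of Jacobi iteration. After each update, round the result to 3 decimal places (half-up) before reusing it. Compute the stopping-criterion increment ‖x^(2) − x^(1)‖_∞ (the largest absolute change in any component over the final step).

Iteration 1:
  x_1 = (11 - (-3)·-1.900 - (-2)·-2.600) / (7) = 0.014
  x_2 = (-3 - (4)·0.000 - (4)·-2.600) / (12) = 0.617
  x_3 = (6 - (1)·0.000 - (3)·-1.900) / (7) = 1.671
Iteration 2:
  x_1 = (11 - (-3)·0.617 - (-2)·1.671) / (7) = 2.313
  x_2 = (-3 - (4)·0.014 - (4)·1.671) / (12) = -0.812
  x_3 = (6 - (1)·0.014 - (3)·0.617) / (7) = 0.591
Change: (2.299, -1.429, -1.080) → max |·| = 2.299

2.299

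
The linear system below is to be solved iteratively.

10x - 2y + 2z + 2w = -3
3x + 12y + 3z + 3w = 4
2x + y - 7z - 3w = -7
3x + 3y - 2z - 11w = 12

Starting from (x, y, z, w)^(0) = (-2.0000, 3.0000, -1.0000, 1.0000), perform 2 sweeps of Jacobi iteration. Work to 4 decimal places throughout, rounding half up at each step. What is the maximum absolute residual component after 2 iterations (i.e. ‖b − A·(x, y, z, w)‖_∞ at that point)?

Iteration 1:
  x = (-3 - (-2)·3.0000 - (2)·-1.0000 - (2)·1.0000) / (10) = 0.3000
  y = (4 - (3)·-2.0000 - (3)·-1.0000 - (3)·1.0000) / (12) = 0.8333
  z = (-7 - (2)·-2.0000 - (1)·3.0000 - (-3)·1.0000) / (-7) = 0.4286
  w = (12 - (3)·-2.0000 - (3)·3.0000 - (-2)·-1.0000) / (-11) = -0.6364
Iteration 2:
  x = (-3 - (-2)·0.8333 - (2)·0.4286 - (2)·-0.6364) / (10) = -0.0918
  y = (4 - (3)·0.3000 - (3)·0.4286 - (3)·-0.6364) / (12) = 0.3103
  z = (-7 - (2)·0.3000 - (1)·0.8333 - (-3)·-0.6364) / (-7) = 1.4775
  w = (12 - (3)·0.3000 - (3)·0.8333 - (-2)·0.4286) / (-11) = -0.8598
Residual b − A·x = (-2.6968, -1.3013, 0.6364, 4.8417); ∞-norm = 4.8417

4.8417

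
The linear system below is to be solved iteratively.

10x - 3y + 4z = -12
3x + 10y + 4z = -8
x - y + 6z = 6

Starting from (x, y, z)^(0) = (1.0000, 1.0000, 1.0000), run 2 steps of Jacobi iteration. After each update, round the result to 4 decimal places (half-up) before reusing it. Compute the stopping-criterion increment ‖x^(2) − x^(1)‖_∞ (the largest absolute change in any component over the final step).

0.7500

Iteration 1:
  x = (-12 - (-3)·1.0000 - (4)·1.0000) / (10) = -1.3000
  y = (-8 - (3)·1.0000 - (4)·1.0000) / (10) = -1.5000
  z = (6 - (1)·1.0000 - (-1)·1.0000) / (6) = 1.0000
Iteration 2:
  x = (-12 - (-3)·-1.5000 - (4)·1.0000) / (10) = -2.0500
  y = (-8 - (3)·-1.3000 - (4)·1.0000) / (10) = -0.8100
  z = (6 - (1)·-1.3000 - (-1)·-1.5000) / (6) = 0.9667
Change: (-0.7500, 0.6900, -0.0333) → max |·| = 0.7500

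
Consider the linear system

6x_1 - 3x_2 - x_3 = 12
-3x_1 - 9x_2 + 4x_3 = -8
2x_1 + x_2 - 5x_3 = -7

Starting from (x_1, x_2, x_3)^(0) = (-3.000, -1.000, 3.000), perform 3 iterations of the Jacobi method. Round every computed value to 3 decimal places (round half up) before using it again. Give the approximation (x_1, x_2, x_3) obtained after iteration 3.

Iteration 1:
  x_1 = (12 - (-3)·-1.000 - (-1)·3.000) / (6) = 2.000
  x_2 = (-8 - (-3)·-3.000 - (4)·3.000) / (-9) = 3.222
  x_3 = (-7 - (2)·-3.000 - (1)·-1.000) / (-5) = 0.000
Iteration 2:
  x_1 = (12 - (-3)·3.222 - (-1)·0.000) / (6) = 3.611
  x_2 = (-8 - (-3)·2.000 - (4)·0.000) / (-9) = 0.222
  x_3 = (-7 - (2)·2.000 - (1)·3.222) / (-5) = 2.844
Iteration 3:
  x_1 = (12 - (-3)·0.222 - (-1)·2.844) / (6) = 2.585
  x_2 = (-8 - (-3)·3.611 - (4)·2.844) / (-9) = 0.949
  x_3 = (-7 - (2)·3.611 - (1)·0.222) / (-5) = 2.889

(2.585, 0.949, 2.889)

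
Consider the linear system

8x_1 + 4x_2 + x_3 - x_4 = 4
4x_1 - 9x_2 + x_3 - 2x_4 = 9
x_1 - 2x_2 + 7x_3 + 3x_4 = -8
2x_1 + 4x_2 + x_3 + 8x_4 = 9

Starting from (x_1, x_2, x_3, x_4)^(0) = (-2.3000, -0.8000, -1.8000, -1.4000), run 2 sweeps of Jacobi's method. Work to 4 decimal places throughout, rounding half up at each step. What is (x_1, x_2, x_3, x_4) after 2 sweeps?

Iteration 1:
  x_1 = (4 - (4)·-0.8000 - (1)·-1.8000 - (-1)·-1.4000) / (8) = 0.9500
  x_2 = (9 - (4)·-2.3000 - (1)·-1.8000 - (-2)·-1.4000) / (-9) = -1.9111
  x_3 = (-8 - (1)·-2.3000 - (-2)·-0.8000 - (3)·-1.4000) / (7) = -0.4429
  x_4 = (9 - (2)·-2.3000 - (4)·-0.8000 - (1)·-1.8000) / (8) = 2.3250
Iteration 2:
  x_1 = (4 - (4)·-1.9111 - (1)·-0.4429 - (-1)·2.3250) / (8) = 1.8015
  x_2 = (9 - (4)·0.9500 - (1)·-0.4429 - (-2)·2.3250) / (-9) = -1.1437
  x_3 = (-8 - (1)·0.9500 - (-2)·-1.9111 - (3)·2.3250) / (7) = -2.8210
  x_4 = (9 - (2)·0.9500 - (4)·-1.9111 - (1)·-0.4429) / (8) = 1.8984

(1.8015, -1.1437, -2.8210, 1.8984)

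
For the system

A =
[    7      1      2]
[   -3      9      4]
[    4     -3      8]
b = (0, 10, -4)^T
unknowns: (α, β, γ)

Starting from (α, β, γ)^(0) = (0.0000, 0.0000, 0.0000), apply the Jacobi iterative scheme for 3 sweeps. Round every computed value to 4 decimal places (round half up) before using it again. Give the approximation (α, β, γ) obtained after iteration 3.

(-0.1667, 1.1428, 0.0079)

Iteration 1:
  α = (0 - (1)·0.0000 - (2)·0.0000) / (7) = 0.0000
  β = (10 - (-3)·0.0000 - (4)·0.0000) / (9) = 1.1111
  γ = (-4 - (4)·0.0000 - (-3)·0.0000) / (8) = -0.5000
Iteration 2:
  α = (0 - (1)·1.1111 - (2)·-0.5000) / (7) = -0.0159
  β = (10 - (-3)·0.0000 - (4)·-0.5000) / (9) = 1.3333
  γ = (-4 - (4)·0.0000 - (-3)·1.1111) / (8) = -0.0833
Iteration 3:
  α = (0 - (1)·1.3333 - (2)·-0.0833) / (7) = -0.1667
  β = (10 - (-3)·-0.0159 - (4)·-0.0833) / (9) = 1.1428
  γ = (-4 - (4)·-0.0159 - (-3)·1.3333) / (8) = 0.0079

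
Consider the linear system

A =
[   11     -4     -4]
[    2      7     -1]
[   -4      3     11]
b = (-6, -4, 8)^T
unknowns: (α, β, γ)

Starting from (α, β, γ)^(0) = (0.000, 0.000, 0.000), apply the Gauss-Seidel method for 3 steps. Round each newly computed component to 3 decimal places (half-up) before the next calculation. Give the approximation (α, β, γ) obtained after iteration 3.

Iteration 1:
  α = (-6 - (-4)·0.000 - (-4)·0.000) / (11) = -0.545
  β = (-4 - (2)·-0.545 - (-1)·0.000) / (7) = -0.416
  γ = (8 - (-4)·-0.545 - (3)·-0.416) / (11) = 0.643
Iteration 2:
  α = (-6 - (-4)·-0.416 - (-4)·0.643) / (11) = -0.463
  β = (-4 - (2)·-0.463 - (-1)·0.643) / (7) = -0.347
  γ = (8 - (-4)·-0.463 - (3)·-0.347) / (11) = 0.654
Iteration 3:
  α = (-6 - (-4)·-0.347 - (-4)·0.654) / (11) = -0.434
  β = (-4 - (2)·-0.434 - (-1)·0.654) / (7) = -0.354
  γ = (8 - (-4)·-0.434 - (3)·-0.354) / (11) = 0.666

(-0.434, -0.354, 0.666)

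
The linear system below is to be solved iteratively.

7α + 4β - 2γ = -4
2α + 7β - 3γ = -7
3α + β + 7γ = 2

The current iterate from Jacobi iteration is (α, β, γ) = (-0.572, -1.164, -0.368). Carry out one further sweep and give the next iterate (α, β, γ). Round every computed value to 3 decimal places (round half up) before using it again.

One sweep:
  α = (-4 - (4)·-1.164 - (-2)·-0.368) / (7) = -0.011
  β = (-7 - (2)·-0.572 - (-3)·-0.368) / (7) = -0.994
  γ = (2 - (3)·-0.572 - (1)·-1.164) / (7) = 0.697

(-0.011, -0.994, 0.697)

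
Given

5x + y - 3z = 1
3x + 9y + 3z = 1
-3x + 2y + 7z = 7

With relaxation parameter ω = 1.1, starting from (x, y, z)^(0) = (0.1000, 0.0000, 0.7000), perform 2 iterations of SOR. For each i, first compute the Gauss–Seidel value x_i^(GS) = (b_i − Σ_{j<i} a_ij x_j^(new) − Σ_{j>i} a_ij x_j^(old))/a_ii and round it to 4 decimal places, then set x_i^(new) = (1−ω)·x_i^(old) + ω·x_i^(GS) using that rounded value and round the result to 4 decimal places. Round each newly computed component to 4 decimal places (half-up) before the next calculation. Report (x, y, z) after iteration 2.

(1.2045, -0.8190, 1.7786)

Iteration 1:
  x: GS value = (1 - (1)·0.0000 - (-3)·0.7000) / (5) = 0.6200;  x ← (1−ω)·0.1000 + ω·0.6200 = 0.6720
  y: GS value = (1 - (3)·0.6720 - (3)·0.7000) / (9) = -0.3462;  y ← (1−ω)·0.0000 + ω·-0.3462 = -0.3808
  z: GS value = (7 - (-3)·0.6720 - (2)·-0.3808) / (7) = 1.3968;  z ← (1−ω)·0.7000 + ω·1.3968 = 1.4665
Iteration 2:
  x: GS value = (1 - (1)·-0.3808 - (-3)·1.4665) / (5) = 1.1561;  x ← (1−ω)·0.6720 + ω·1.1561 = 1.2045
  y: GS value = (1 - (3)·1.2045 - (3)·1.4665) / (9) = -0.7792;  y ← (1−ω)·-0.3808 + ω·-0.7792 = -0.8190
  z: GS value = (7 - (-3)·1.2045 - (2)·-0.8190) / (7) = 1.7502;  z ← (1−ω)·1.4665 + ω·1.7502 = 1.7786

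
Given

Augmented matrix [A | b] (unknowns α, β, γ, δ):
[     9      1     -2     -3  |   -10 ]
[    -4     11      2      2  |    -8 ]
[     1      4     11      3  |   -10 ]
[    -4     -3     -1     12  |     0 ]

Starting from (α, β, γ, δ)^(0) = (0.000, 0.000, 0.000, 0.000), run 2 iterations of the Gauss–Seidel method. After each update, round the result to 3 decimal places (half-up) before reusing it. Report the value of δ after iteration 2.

Iteration 1:
  α = (-10 - (1)·0.000 - (-2)·0.000 - (-3)·0.000) / (9) = -1.111
  β = (-8 - (-4)·-1.111 - (2)·0.000 - (2)·0.000) / (11) = -1.131
  γ = (-10 - (1)·-1.111 - (4)·-1.131 - (3)·0.000) / (11) = -0.397
  δ = (0 - (-4)·-1.111 - (-3)·-1.131 - (-1)·-0.397) / (12) = -0.686
Iteration 2:
  α = (-10 - (1)·-1.131 - (-2)·-0.397 - (-3)·-0.686) / (9) = -1.302
  β = (-8 - (-4)·-1.302 - (2)·-0.397 - (2)·-0.686) / (11) = -1.004
  γ = (-10 - (1)·-1.302 - (4)·-1.004 - (3)·-0.686) / (11) = -0.239
  δ = (0 - (-4)·-1.302 - (-3)·-1.004 - (-1)·-0.239) / (12) = -0.705

-0.705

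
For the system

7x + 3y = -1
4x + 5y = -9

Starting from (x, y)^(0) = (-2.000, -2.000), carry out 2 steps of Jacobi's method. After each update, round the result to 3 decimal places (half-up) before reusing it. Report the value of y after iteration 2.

-2.371

Iteration 1:
  x = (-1 - (3)·-2.000) / (7) = 0.714
  y = (-9 - (4)·-2.000) / (5) = -0.200
Iteration 2:
  x = (-1 - (3)·-0.200) / (7) = -0.057
  y = (-9 - (4)·0.714) / (5) = -2.371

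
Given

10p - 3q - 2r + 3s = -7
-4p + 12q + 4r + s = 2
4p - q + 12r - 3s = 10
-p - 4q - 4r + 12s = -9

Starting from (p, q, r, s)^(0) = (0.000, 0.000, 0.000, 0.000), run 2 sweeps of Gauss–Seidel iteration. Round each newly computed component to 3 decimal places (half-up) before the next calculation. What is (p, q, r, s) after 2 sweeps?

Iteration 1:
  p = (-7 - (-3)·0.000 - (-2)·0.000 - (3)·0.000) / (10) = -0.700
  q = (2 - (-4)·-0.700 - (4)·0.000 - (1)·0.000) / (12) = -0.067
  r = (10 - (4)·-0.700 - (-1)·-0.067 - (-3)·0.000) / (12) = 1.061
  s = (-9 - (-1)·-0.700 - (-4)·-0.067 - (-4)·1.061) / (12) = -0.477
Iteration 2:
  p = (-7 - (-3)·-0.067 - (-2)·1.061 - (3)·-0.477) / (10) = -0.365
  q = (2 - (-4)·-0.365 - (4)·1.061 - (1)·-0.477) / (12) = -0.269
  r = (10 - (4)·-0.365 - (-1)·-0.269 - (-3)·-0.477) / (12) = 0.813
  s = (-9 - (-1)·-0.365 - (-4)·-0.269 - (-4)·0.813) / (12) = -0.599

(-0.365, -0.269, 0.813, -0.599)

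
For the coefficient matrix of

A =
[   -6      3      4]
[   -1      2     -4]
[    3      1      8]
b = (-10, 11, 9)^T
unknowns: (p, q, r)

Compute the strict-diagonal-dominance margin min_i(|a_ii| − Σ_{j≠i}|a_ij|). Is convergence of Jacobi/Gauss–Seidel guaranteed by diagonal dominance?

row 1: |-6| − (3+4) = -1
row 2: |2| − (1+4) = -3
row 3: |8| − (3+1) = 4
minimum over rows = -3 → not strictly diagonally dominant

-3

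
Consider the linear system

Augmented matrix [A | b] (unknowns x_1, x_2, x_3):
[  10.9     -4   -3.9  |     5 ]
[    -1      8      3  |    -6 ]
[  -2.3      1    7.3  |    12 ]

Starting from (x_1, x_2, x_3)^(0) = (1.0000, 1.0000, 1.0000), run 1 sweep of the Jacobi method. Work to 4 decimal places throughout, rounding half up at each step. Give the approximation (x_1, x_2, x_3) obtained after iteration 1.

Iteration 1:
  x_1 = (5 - (-4)·1.0000 - (-3.9)·1.0000) / (10.9) = 1.1835
  x_2 = (-6 - (-1)·1.0000 - (3)·1.0000) / (8) = -1.0000
  x_3 = (12 - (-2.3)·1.0000 - (1)·1.0000) / (7.3) = 1.8219

(1.1835, -1.0000, 1.8219)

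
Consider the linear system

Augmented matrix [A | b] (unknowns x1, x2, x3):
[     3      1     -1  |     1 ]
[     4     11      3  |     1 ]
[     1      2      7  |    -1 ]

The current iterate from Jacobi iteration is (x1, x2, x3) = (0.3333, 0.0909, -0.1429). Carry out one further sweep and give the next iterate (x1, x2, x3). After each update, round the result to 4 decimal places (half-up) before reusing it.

One sweep:
  x1 = (1 - (1)·0.0909 - (-1)·-0.1429) / (3) = 0.2554
  x2 = (1 - (4)·0.3333 - (3)·-0.1429) / (11) = 0.0087
  x3 = (-1 - (1)·0.3333 - (2)·0.0909) / (7) = -0.2164

(0.2554, 0.0087, -0.2164)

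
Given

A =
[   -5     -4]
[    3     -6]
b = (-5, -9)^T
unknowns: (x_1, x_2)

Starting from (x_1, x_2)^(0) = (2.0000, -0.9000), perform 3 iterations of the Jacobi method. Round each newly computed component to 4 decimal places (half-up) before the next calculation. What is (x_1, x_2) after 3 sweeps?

Iteration 1:
  x_1 = (-5 - (-4)·-0.9000) / (-5) = 1.7200
  x_2 = (-9 - (3)·2.0000) / (-6) = 2.5000
Iteration 2:
  x_1 = (-5 - (-4)·2.5000) / (-5) = -1.0000
  x_2 = (-9 - (3)·1.7200) / (-6) = 2.3600
Iteration 3:
  x_1 = (-5 - (-4)·2.3600) / (-5) = -0.8880
  x_2 = (-9 - (3)·-1.0000) / (-6) = 1.0000

(-0.8880, 1.0000)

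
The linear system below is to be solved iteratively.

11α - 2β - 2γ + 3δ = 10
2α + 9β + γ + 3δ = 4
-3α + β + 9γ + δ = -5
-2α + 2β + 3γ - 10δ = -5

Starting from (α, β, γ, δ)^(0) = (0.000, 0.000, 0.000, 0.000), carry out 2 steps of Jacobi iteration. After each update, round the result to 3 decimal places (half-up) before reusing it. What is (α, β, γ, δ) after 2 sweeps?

(0.752, 0.138, -0.357, 0.240)

Iteration 1:
  α = (10 - (-2)·0.000 - (-2)·0.000 - (3)·0.000) / (11) = 0.909
  β = (4 - (2)·0.000 - (1)·0.000 - (3)·0.000) / (9) = 0.444
  γ = (-5 - (-3)·0.000 - (1)·0.000 - (1)·0.000) / (9) = -0.556
  δ = (-5 - (-2)·0.000 - (2)·0.000 - (3)·0.000) / (-10) = 0.500
Iteration 2:
  α = (10 - (-2)·0.444 - (-2)·-0.556 - (3)·0.500) / (11) = 0.752
  β = (4 - (2)·0.909 - (1)·-0.556 - (3)·0.500) / (9) = 0.138
  γ = (-5 - (-3)·0.909 - (1)·0.444 - (1)·0.500) / (9) = -0.357
  δ = (-5 - (-2)·0.909 - (2)·0.444 - (3)·-0.556) / (-10) = 0.240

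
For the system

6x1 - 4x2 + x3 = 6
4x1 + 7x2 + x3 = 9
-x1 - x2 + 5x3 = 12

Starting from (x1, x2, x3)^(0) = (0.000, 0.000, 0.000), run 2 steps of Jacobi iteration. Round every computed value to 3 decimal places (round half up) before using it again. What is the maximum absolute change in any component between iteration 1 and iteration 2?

0.915

Iteration 1:
  x1 = (6 - (-4)·0.000 - (1)·0.000) / (6) = 1.000
  x2 = (9 - (4)·0.000 - (1)·0.000) / (7) = 1.286
  x3 = (12 - (-1)·0.000 - (-1)·0.000) / (5) = 2.400
Iteration 2:
  x1 = (6 - (-4)·1.286 - (1)·2.400) / (6) = 1.457
  x2 = (9 - (4)·1.000 - (1)·2.400) / (7) = 0.371
  x3 = (12 - (-1)·1.000 - (-1)·1.286) / (5) = 2.857
Change: (0.457, -0.915, 0.457) → max |·| = 0.915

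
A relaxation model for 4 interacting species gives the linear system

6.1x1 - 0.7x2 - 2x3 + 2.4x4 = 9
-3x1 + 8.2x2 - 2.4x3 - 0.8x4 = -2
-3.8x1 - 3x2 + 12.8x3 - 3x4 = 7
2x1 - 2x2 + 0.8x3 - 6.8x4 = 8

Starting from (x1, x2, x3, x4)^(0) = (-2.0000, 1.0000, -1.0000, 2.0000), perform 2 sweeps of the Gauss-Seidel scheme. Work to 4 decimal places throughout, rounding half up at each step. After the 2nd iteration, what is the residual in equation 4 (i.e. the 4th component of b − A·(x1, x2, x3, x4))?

Iteration 1:
  x1 = (9 - (-0.7)·1.0000 - (-2)·-1.0000 - (2.4)·2.0000) / (6.1) = 0.4754
  x2 = (-2 - (-3)·0.4754 - (-2.4)·-1.0000 - (-0.8)·2.0000) / (8.2) = -0.1675
  x3 = (7 - (-3.8)·0.4754 - (-3)·-0.1675 - (-3)·2.0000) / (12.8) = 1.1175
  x4 = (8 - (2)·0.4754 - (-2)·-0.1675 - (0.8)·1.1175) / (-6.8) = -0.8559
Iteration 2:
  x1 = (9 - (-0.7)·-0.1675 - (-2)·1.1175 - (2.4)·-0.8559) / (6.1) = 2.1593
  x2 = (-2 - (-3)·2.1593 - (-2.4)·1.1175 - (-0.8)·-0.8559) / (8.2) = 0.7897
  x3 = (7 - (-3.8)·2.1593 - (-3)·0.7897 - (-3)·-0.8559) / (12.8) = 1.1724
  x4 = (8 - (2)·2.1593 - (-2)·0.7897 - (0.8)·1.1724) / (-6.8) = -0.6357
Residual b − A·x = (0.2515, 0.3076, 0.6606, 0.0001)

0.0001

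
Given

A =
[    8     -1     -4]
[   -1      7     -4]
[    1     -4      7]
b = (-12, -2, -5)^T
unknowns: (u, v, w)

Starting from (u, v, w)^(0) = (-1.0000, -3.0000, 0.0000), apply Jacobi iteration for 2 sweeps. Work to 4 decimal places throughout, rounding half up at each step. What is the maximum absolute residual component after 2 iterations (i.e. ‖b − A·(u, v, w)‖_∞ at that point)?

5.5563

Iteration 1:
  u = (-12 - (-1)·-3.0000 - (-4)·0.0000) / (8) = -1.8750
  v = (-2 - (-1)·-1.0000 - (-4)·0.0000) / (7) = -0.4286
  w = (-5 - (1)·-1.0000 - (-4)·-3.0000) / (7) = -2.2857
Iteration 2:
  u = (-12 - (-1)·-0.4286 - (-4)·-2.2857) / (8) = -2.6964
  v = (-2 - (-1)·-1.8750 - (-4)·-2.2857) / (7) = -1.8597
  w = (-5 - (1)·-1.8750 - (-4)·-0.4286) / (7) = -0.6913
Residual b − A·x = (4.9463, 5.5563, -4.9033); ∞-norm = 5.5563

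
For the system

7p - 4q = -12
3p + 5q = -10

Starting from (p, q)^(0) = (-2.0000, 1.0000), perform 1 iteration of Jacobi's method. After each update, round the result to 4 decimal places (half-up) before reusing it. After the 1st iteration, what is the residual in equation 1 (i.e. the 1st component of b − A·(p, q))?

-7.1997

Iteration 1:
  p = (-12 - (-4)·1.0000) / (7) = -1.1429
  q = (-10 - (3)·-2.0000) / (5) = -0.8000
Residual b − A·x = (-7.1997, -2.5713)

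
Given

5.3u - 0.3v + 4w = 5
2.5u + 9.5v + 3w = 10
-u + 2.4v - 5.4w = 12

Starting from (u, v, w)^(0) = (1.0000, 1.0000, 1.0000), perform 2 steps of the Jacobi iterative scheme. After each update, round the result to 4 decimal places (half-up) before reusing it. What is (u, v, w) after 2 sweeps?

(2.4517, 1.6080, -2.0571)

Iteration 1:
  u = (5 - (-0.3)·1.0000 - (4)·1.0000) / (5.3) = 0.2453
  v = (10 - (2.5)·1.0000 - (3)·1.0000) / (9.5) = 0.4737
  w = (12 - (-1)·1.0000 - (2.4)·1.0000) / (-5.4) = -1.9630
Iteration 2:
  u = (5 - (-0.3)·0.4737 - (4)·-1.9630) / (5.3) = 2.4517
  v = (10 - (2.5)·0.2453 - (3)·-1.9630) / (9.5) = 1.6080
  w = (12 - (-1)·0.2453 - (2.4)·0.4737) / (-5.4) = -2.0571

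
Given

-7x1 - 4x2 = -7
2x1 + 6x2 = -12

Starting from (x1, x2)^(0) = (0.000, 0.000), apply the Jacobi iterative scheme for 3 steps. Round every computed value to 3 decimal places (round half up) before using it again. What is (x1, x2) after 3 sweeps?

Iteration 1:
  x1 = (-7 - (-4)·0.000) / (-7) = 1.000
  x2 = (-12 - (2)·0.000) / (6) = -2.000
Iteration 2:
  x1 = (-7 - (-4)·-2.000) / (-7) = 2.143
  x2 = (-12 - (2)·1.000) / (6) = -2.333
Iteration 3:
  x1 = (-7 - (-4)·-2.333) / (-7) = 2.333
  x2 = (-12 - (2)·2.143) / (6) = -2.714

(2.333, -2.714)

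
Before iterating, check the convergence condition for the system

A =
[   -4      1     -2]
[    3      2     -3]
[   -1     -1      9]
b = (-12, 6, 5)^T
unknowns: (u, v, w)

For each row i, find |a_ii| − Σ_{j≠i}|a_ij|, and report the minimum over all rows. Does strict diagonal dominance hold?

row 1: |-4| − (1+2) = 1
row 2: |2| − (3+3) = -4
row 3: |9| − (1+1) = 7
minimum over rows = -4 → not strictly diagonally dominant

-4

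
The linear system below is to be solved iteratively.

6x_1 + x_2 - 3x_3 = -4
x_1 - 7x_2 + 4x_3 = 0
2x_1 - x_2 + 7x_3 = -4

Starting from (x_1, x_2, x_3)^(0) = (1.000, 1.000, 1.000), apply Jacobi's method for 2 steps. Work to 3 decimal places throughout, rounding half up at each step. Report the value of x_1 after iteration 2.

Iteration 1:
  x_1 = (-4 - (1)·1.000 - (-3)·1.000) / (6) = -0.333
  x_2 = (0 - (1)·1.000 - (4)·1.000) / (-7) = 0.714
  x_3 = (-4 - (2)·1.000 - (-1)·1.000) / (7) = -0.714
Iteration 2:
  x_1 = (-4 - (1)·0.714 - (-3)·-0.714) / (6) = -1.143
  x_2 = (0 - (1)·-0.333 - (4)·-0.714) / (-7) = -0.456
  x_3 = (-4 - (2)·-0.333 - (-1)·0.714) / (7) = -0.374

-1.143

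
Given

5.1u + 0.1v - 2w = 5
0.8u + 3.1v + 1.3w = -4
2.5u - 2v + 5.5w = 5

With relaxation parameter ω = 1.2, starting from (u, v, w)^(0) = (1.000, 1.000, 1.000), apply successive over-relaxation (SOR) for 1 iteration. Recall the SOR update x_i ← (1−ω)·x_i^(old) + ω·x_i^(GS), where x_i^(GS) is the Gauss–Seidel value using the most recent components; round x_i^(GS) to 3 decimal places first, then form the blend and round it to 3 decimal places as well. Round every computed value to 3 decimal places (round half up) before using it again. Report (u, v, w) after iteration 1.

Iteration 1:
  u: GS value = (5 - (0.1)·1.000 - (-2)·1.000) / (5.1) = 1.353;  u ← (1−ω)·1.000 + ω·1.353 = 1.424
  v: GS value = (-4 - (0.8)·1.424 - (1.3)·1.000) / (3.1) = -2.077;  v ← (1−ω)·1.000 + ω·-2.077 = -2.692
  w: GS value = (5 - (2.5)·1.424 - (-2)·-2.692) / (5.5) = -0.717;  w ← (1−ω)·1.000 + ω·-0.717 = -1.060

(1.424, -2.692, -1.060)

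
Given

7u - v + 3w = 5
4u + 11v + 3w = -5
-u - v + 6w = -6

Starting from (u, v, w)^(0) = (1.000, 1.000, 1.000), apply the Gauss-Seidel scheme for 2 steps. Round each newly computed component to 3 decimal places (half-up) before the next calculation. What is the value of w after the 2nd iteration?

-0.916

Iteration 1:
  u = (5 - (-1)·1.000 - (3)·1.000) / (7) = 0.429
  v = (-5 - (4)·0.429 - (3)·1.000) / (11) = -0.883
  w = (-6 - (-1)·0.429 - (-1)·-0.883) / (6) = -1.076
Iteration 2:
  u = (5 - (-1)·-0.883 - (3)·-1.076) / (7) = 1.049
  v = (-5 - (4)·1.049 - (3)·-1.076) / (11) = -0.543
  w = (-6 - (-1)·1.049 - (-1)·-0.543) / (6) = -0.916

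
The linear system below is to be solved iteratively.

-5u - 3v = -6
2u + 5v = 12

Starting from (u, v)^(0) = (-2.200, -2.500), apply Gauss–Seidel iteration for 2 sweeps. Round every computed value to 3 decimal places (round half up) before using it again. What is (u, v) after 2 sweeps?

Iteration 1:
  u = (-6 - (-3)·-2.500) / (-5) = 2.700
  v = (12 - (2)·2.700) / (5) = 1.320
Iteration 2:
  u = (-6 - (-3)·1.320) / (-5) = 0.408
  v = (12 - (2)·0.408) / (5) = 2.237

(0.408, 2.237)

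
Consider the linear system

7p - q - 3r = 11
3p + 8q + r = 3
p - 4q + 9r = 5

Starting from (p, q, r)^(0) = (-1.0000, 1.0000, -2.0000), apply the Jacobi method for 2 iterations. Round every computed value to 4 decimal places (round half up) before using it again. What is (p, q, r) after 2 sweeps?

(2.1905, -0.0853, 0.9048)

Iteration 1:
  p = (11 - (-1)·1.0000 - (-3)·-2.0000) / (7) = 0.8571
  q = (3 - (3)·-1.0000 - (1)·-2.0000) / (8) = 1.0000
  r = (5 - (1)·-1.0000 - (-4)·1.0000) / (9) = 1.1111
Iteration 2:
  p = (11 - (-1)·1.0000 - (-3)·1.1111) / (7) = 2.1905
  q = (3 - (3)·0.8571 - (1)·1.1111) / (8) = -0.0853
  r = (5 - (1)·0.8571 - (-4)·1.0000) / (9) = 0.9048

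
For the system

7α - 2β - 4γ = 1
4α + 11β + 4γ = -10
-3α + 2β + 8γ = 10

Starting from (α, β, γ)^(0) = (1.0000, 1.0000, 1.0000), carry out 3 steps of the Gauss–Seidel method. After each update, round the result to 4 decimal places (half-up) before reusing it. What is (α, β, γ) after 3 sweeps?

(0.7576, -1.9309, 2.0168)

Iteration 1:
  α = (1 - (-2)·1.0000 - (-4)·1.0000) / (7) = 1.0000
  β = (-10 - (4)·1.0000 - (4)·1.0000) / (11) = -1.6364
  γ = (10 - (-3)·1.0000 - (2)·-1.6364) / (8) = 2.0341
Iteration 2:
  α = (1 - (-2)·-1.6364 - (-4)·2.0341) / (7) = 0.8377
  β = (-10 - (4)·0.8377 - (4)·2.0341) / (11) = -1.9534
  γ = (10 - (-3)·0.8377 - (2)·-1.9534) / (8) = 2.0525
Iteration 3:
  α = (1 - (-2)·-1.9534 - (-4)·2.0525) / (7) = 0.7576
  β = (-10 - (4)·0.7576 - (4)·2.0525) / (11) = -1.9309
  γ = (10 - (-3)·0.7576 - (2)·-1.9309) / (8) = 2.0168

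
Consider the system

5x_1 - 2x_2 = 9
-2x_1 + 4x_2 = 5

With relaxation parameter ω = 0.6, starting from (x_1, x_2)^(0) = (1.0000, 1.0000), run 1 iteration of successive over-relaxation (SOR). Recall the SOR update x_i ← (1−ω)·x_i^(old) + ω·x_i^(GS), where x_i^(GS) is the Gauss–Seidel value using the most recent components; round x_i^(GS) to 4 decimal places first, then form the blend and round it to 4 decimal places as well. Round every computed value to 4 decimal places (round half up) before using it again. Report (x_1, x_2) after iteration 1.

Iteration 1:
  x_1: GS value = (9 - (-2)·1.0000) / (5) = 2.2000;  x_1 ← (1−ω)·1.0000 + ω·2.2000 = 1.7200
  x_2: GS value = (5 - (-2)·1.7200) / (4) = 2.1100;  x_2 ← (1−ω)·1.0000 + ω·2.1100 = 1.6660

(1.7200, 1.6660)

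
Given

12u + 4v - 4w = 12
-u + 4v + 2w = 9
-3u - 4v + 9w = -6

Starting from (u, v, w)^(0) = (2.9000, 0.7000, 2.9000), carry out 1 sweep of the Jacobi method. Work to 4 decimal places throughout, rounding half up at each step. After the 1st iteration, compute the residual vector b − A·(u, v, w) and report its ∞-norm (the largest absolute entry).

12.4552

Iteration 1:
  u = (12 - (4)·0.7000 - (-4)·2.9000) / (12) = 1.7333
  v = (9 - (-1)·2.9000 - (2)·2.9000) / (4) = 1.5250
  w = (-6 - (-3)·2.9000 - (-4)·0.7000) / (9) = 0.6111
Residual b − A·x = (-12.4552, 3.4111, -0.2000); ∞-norm = 12.4552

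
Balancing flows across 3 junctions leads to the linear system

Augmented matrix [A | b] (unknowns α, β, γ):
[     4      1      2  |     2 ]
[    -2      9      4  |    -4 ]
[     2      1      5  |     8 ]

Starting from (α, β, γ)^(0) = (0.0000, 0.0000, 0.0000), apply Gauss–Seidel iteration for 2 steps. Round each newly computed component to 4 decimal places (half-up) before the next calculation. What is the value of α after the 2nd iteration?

Iteration 1:
  α = (2 - (1)·0.0000 - (2)·0.0000) / (4) = 0.5000
  β = (-4 - (-2)·0.5000 - (4)·0.0000) / (9) = -0.3333
  γ = (8 - (2)·0.5000 - (1)·-0.3333) / (5) = 1.4667
Iteration 2:
  α = (2 - (1)·-0.3333 - (2)·1.4667) / (4) = -0.1500
  β = (-4 - (-2)·-0.1500 - (4)·1.4667) / (9) = -1.1296
  γ = (8 - (2)·-0.1500 - (1)·-1.1296) / (5) = 1.8859

-0.1500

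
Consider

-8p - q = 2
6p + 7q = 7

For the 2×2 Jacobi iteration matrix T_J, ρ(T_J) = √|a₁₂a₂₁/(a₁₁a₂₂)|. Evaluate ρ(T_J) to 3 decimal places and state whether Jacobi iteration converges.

0.327

a₁₂a₂₁/(a₁₁a₂₂) = (-1)·(6) / ((-8)·(7)) = 0.107143
ρ = √|0.107143| = √0.107143 = 0.327
ρ < 1, so Jacobi converges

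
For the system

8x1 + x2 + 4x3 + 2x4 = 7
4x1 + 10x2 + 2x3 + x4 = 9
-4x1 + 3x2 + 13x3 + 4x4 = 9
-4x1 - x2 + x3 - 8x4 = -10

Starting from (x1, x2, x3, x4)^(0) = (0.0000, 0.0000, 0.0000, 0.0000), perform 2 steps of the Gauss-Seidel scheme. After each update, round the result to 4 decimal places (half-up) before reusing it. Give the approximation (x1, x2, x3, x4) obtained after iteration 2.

Iteration 1:
  x1 = (7 - (1)·0.0000 - (4)·0.0000 - (2)·0.0000) / (8) = 0.8750
  x2 = (9 - (4)·0.8750 - (2)·0.0000 - (1)·0.0000) / (10) = 0.5500
  x3 = (9 - (-4)·0.8750 - (3)·0.5500 - (4)·0.0000) / (13) = 0.8346
  x4 = (-10 - (-4)·0.8750 - (-1)·0.5500 - (1)·0.8346) / (-8) = 0.8481
Iteration 2:
  x1 = (7 - (1)·0.5500 - (4)·0.8346 - (2)·0.8481) / (8) = 0.1769
  x2 = (9 - (4)·0.1769 - (2)·0.8346 - (1)·0.8481) / (10) = 0.5775
  x3 = (9 - (-4)·0.1769 - (3)·0.5775 - (4)·0.8481) / (13) = 0.3525
  x4 = (-10 - (-4)·0.1769 - (-1)·0.5775 - (1)·0.3525) / (-8) = 1.1334

(0.1769, 0.5775, 0.3525, 1.1334)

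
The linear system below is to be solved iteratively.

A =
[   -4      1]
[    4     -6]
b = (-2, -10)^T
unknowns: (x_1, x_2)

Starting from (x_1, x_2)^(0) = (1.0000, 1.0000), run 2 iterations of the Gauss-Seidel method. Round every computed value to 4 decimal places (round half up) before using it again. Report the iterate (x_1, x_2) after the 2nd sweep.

(1.0417, 2.3611)

Iteration 1:
  x_1 = (-2 - (1)·1.0000) / (-4) = 0.7500
  x_2 = (-10 - (4)·0.7500) / (-6) = 2.1667
Iteration 2:
  x_1 = (-2 - (1)·2.1667) / (-4) = 1.0417
  x_2 = (-10 - (4)·1.0417) / (-6) = 2.3611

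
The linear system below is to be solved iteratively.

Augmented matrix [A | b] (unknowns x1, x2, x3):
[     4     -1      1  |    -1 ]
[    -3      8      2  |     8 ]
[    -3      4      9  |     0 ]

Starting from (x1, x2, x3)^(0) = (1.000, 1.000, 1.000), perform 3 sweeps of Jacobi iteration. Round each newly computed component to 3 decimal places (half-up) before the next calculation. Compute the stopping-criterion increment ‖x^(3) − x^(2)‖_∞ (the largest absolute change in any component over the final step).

0.234

Iteration 1:
  x1 = (-1 - (-1)·1.000 - (1)·1.000) / (4) = -0.250
  x2 = (8 - (-3)·1.000 - (2)·1.000) / (8) = 1.125
  x3 = (0 - (-3)·1.000 - (4)·1.000) / (9) = -0.111
Iteration 2:
  x1 = (-1 - (-1)·1.125 - (1)·-0.111) / (4) = 0.059
  x2 = (8 - (-3)·-0.250 - (2)·-0.111) / (8) = 0.934
  x3 = (0 - (-3)·-0.250 - (4)·1.125) / (9) = -0.583
Iteration 3:
  x1 = (-1 - (-1)·0.934 - (1)·-0.583) / (4) = 0.129
  x2 = (8 - (-3)·0.059 - (2)·-0.583) / (8) = 1.168
  x3 = (0 - (-3)·0.059 - (4)·0.934) / (9) = -0.395
Change: (0.070, 0.234, 0.188) → max |·| = 0.234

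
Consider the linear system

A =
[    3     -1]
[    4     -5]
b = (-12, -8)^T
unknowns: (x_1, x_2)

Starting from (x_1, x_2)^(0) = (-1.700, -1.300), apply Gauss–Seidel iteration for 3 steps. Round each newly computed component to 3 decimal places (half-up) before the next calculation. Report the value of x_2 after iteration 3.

-2.165

Iteration 1:
  x_1 = (-12 - (-1)·-1.300) / (3) = -4.433
  x_2 = (-8 - (4)·-4.433) / (-5) = -1.946
Iteration 2:
  x_1 = (-12 - (-1)·-1.946) / (3) = -4.649
  x_2 = (-8 - (4)·-4.649) / (-5) = -2.119
Iteration 3:
  x_1 = (-12 - (-1)·-2.119) / (3) = -4.706
  x_2 = (-8 - (4)·-4.706) / (-5) = -2.165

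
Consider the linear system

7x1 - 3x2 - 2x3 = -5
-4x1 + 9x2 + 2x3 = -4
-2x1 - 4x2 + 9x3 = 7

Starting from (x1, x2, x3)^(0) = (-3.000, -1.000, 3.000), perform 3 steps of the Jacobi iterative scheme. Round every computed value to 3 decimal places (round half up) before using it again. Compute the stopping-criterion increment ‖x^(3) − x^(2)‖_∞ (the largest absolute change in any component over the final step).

0.823

Iteration 1:
  x1 = (-5 - (-3)·-1.000 - (-2)·3.000) / (7) = -0.286
  x2 = (-4 - (-4)·-3.000 - (2)·3.000) / (9) = -2.444
  x3 = (7 - (-2)·-3.000 - (-4)·-1.000) / (9) = -0.333
Iteration 2:
  x1 = (-5 - (-3)·-2.444 - (-2)·-0.333) / (7) = -1.857
  x2 = (-4 - (-4)·-0.286 - (2)·-0.333) / (9) = -0.498
  x3 = (7 - (-2)·-0.286 - (-4)·-2.444) / (9) = -0.372
Iteration 3:
  x1 = (-5 - (-3)·-0.498 - (-2)·-0.372) / (7) = -1.034
  x2 = (-4 - (-4)·-1.857 - (2)·-0.372) / (9) = -1.187
  x3 = (7 - (-2)·-1.857 - (-4)·-0.498) / (9) = 0.144
Change: (0.823, -0.689, 0.516) → max |·| = 0.823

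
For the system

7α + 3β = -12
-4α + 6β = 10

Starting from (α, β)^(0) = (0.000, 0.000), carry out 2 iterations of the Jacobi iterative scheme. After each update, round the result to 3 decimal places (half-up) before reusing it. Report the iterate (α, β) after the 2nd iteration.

Iteration 1:
  α = (-12 - (3)·0.000) / (7) = -1.714
  β = (10 - (-4)·0.000) / (6) = 1.667
Iteration 2:
  α = (-12 - (3)·1.667) / (7) = -2.429
  β = (10 - (-4)·-1.714) / (6) = 0.524

(-2.429, 0.524)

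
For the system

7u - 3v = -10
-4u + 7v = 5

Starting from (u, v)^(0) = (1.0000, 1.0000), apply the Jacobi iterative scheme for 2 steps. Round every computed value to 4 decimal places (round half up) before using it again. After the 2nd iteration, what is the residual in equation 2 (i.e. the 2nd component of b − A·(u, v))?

0.4893

Iteration 1:
  u = (-10 - (-3)·1.0000) / (7) = -1.0000
  v = (5 - (-4)·1.0000) / (7) = 1.2857
Iteration 2:
  u = (-10 - (-3)·1.2857) / (7) = -0.8776
  v = (5 - (-4)·-1.0000) / (7) = 0.1429
Residual b − A·x = (-3.4281, 0.4893)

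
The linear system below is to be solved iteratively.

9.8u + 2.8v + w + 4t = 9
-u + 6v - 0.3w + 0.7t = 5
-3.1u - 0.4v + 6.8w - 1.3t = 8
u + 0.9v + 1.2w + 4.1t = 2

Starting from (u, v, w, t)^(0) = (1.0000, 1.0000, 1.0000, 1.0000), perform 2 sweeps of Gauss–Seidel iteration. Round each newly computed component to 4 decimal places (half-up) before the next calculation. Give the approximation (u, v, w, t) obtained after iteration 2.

Iteration 1:
  u = (9 - (2.8)·1.0000 - (1)·1.0000 - (4)·1.0000) / (9.8) = 0.1224
  v = (5 - (-1)·0.1224 - (-0.3)·1.0000 - (0.7)·1.0000) / (6) = 0.7871
  w = (8 - (-3.1)·0.1224 - (-0.4)·0.7871 - (-1.3)·1.0000) / (6.8) = 1.4697
  t = (2 - (1)·0.1224 - (0.9)·0.7871 - (1.2)·1.4697) / (4.1) = -0.1450
Iteration 2:
  u = (9 - (2.8)·0.7871 - (1)·1.4697 - (4)·-0.1450) / (9.8) = 0.6027
  v = (5 - (-1)·0.6027 - (-0.3)·1.4697 - (0.7)·-0.1450) / (6) = 1.0242
  w = (8 - (-3.1)·0.6027 - (-0.4)·1.0242 - (-1.3)·-0.1450) / (6.8) = 1.4838
  t = (2 - (1)·0.6027 - (0.9)·1.0242 - (1.2)·1.4838) / (4.1) = -0.3183

(0.6027, 1.0242, 1.4838, -0.3183)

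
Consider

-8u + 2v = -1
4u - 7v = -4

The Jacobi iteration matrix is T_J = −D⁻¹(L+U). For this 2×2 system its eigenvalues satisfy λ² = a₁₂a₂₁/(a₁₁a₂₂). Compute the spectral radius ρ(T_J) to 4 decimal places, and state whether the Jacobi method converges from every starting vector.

0.3780

a₁₂a₂₁/(a₁₁a₂₂) = (2)·(4) / ((-8)·(-7)) = 0.142857
ρ = √|0.142857| = √0.142857 = 0.3780
ρ < 1, so Jacobi converges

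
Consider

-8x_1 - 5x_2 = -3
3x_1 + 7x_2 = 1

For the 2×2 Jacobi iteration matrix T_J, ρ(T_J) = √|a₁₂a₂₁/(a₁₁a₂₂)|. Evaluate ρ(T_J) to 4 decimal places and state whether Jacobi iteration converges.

0.5175

a₁₂a₂₁/(a₁₁a₂₂) = (-5)·(3) / ((-8)·(7)) = 0.267857
ρ = √|0.267857| = √0.267857 = 0.5175
ρ < 1, so Jacobi converges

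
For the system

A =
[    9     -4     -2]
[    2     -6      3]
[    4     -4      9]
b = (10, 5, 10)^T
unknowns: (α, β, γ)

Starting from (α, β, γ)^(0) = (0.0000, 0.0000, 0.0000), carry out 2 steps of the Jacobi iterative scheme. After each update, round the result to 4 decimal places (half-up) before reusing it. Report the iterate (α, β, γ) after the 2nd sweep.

Iteration 1:
  α = (10 - (-4)·0.0000 - (-2)·0.0000) / (9) = 1.1111
  β = (5 - (2)·0.0000 - (3)·0.0000) / (-6) = -0.8333
  γ = (10 - (4)·0.0000 - (-4)·0.0000) / (9) = 1.1111
Iteration 2:
  α = (10 - (-4)·-0.8333 - (-2)·1.1111) / (9) = 0.9877
  β = (5 - (2)·1.1111 - (3)·1.1111) / (-6) = 0.0926
  γ = (10 - (4)·1.1111 - (-4)·-0.8333) / (9) = 0.2469

(0.9877, 0.0926, 0.2469)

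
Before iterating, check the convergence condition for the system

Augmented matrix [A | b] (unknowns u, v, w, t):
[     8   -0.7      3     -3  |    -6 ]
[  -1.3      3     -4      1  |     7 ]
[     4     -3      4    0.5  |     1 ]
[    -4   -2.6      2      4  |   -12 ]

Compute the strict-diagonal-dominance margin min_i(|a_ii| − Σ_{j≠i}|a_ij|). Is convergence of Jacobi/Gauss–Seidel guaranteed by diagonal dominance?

row 1: |8| − (0.7+3+3) = 1.3
row 2: |3| − (1.3+4+1) = -3.3
row 3: |4| − (4+3+0.5) = -3.5
row 4: |4| − (4+2.6+2) = -4.6
minimum over rows = -4.6 → not strictly diagonally dominant

-4.6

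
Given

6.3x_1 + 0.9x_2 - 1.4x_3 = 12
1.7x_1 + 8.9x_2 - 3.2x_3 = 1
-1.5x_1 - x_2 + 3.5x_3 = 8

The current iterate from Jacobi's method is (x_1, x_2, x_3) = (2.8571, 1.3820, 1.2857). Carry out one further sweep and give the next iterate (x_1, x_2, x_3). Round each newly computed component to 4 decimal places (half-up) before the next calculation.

(1.9930, 0.0289, 3.9050)

One sweep:
  x_1 = (12 - (0.9)·1.3820 - (-1.4)·1.2857) / (6.3) = 1.9930
  x_2 = (1 - (1.7)·2.8571 - (-3.2)·1.2857) / (8.9) = 0.0289
  x_3 = (8 - (-1.5)·2.8571 - (-1)·1.3820) / (3.5) = 3.9050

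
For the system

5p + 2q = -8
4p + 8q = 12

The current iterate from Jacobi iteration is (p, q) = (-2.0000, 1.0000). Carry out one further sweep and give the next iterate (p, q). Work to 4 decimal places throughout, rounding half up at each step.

(-2.0000, 2.5000)

One sweep:
  p = (-8 - (2)·1.0000) / (5) = -2.0000
  q = (12 - (4)·-2.0000) / (8) = 2.5000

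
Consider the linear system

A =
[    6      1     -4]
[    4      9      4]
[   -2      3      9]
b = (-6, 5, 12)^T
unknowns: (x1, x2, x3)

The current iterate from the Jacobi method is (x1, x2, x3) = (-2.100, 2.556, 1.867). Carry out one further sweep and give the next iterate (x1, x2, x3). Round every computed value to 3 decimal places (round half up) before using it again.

One sweep:
  x1 = (-6 - (1)·2.556 - (-4)·1.867) / (6) = -0.181
  x2 = (5 - (4)·-2.100 - (4)·1.867) / (9) = 0.659
  x3 = (12 - (-2)·-2.100 - (3)·2.556) / (9) = 0.015

(-0.181, 0.659, 0.015)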